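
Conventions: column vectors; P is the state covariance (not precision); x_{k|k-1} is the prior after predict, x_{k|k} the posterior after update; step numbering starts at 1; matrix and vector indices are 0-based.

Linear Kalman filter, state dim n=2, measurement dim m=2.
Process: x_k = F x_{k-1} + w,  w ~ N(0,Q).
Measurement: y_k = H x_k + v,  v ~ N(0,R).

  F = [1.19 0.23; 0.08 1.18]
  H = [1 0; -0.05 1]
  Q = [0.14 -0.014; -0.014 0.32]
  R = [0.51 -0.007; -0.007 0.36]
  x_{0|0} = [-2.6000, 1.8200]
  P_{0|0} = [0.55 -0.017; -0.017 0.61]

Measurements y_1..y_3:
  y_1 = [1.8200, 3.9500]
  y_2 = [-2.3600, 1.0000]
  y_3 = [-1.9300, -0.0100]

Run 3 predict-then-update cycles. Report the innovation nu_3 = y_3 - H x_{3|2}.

step 1: x^-=[-2.6754, 1.9396]  P^-=[0.9418 0.1797; 0.1797 1.1697]  S=[1.4518 0.1256; 0.1256 1.5141]  K=[0.6458 0.0340; 0.0579 0.7618]  nu=[4.4954, 1.8766]  x^+=[0.2914, 3.6294]  P^+=[0.3291 0.0242; 0.0242 0.2751]
step 2: x^-=[1.1816, 4.3060]  P^-=[0.6338 0.1264; 0.1264 0.7097]  S=[1.1438 0.0877; 0.0877 1.0586]  K=[0.5508 0.0438; 0.0599 0.6594]  nu=[-3.5416, -3.2469]  x^+=[-0.9113, 1.9526]  P^+=[0.2806 0.0260; 0.0260 0.2383]
step 3: x^-=[-0.6354, 2.2312]  P^-=[0.5641 0.1143; 0.1143 0.6585]  S=[1.0741 0.0791; 0.0791 1.0085]  K=[0.5219 0.0444; 0.0591 0.6427]  nu=[-1.2946, -2.2729]  x^+=[-1.4121, 0.6940]  P^+=[0.2659 0.0256; 0.0256 0.2322]

innov = [-1.2946, -2.2729]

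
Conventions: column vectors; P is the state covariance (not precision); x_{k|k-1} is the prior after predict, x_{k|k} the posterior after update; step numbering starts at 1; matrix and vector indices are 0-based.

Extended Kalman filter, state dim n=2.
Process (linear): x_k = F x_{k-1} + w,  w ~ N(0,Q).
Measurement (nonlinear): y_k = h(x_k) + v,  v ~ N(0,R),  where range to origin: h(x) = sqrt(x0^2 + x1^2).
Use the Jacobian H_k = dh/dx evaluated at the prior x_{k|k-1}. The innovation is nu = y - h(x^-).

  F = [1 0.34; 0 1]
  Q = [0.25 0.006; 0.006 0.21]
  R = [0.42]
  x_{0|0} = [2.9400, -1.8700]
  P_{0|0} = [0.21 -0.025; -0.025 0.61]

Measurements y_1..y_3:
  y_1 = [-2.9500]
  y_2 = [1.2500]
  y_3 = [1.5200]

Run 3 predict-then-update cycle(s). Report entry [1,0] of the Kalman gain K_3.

K[1,0] = 0.3630

step 1: x^-=[2.3042, -1.8700]  P^-=[0.5135 0.1884; 0.1884 0.8200]  H_jac=[0.7765 -0.6302]  S=[0.8709]  K=[0.3215; -0.4254]  nu=[-5.9175]  x^+=[0.4015, 0.6472]  P^+=[0.4235 0.3075; 0.3075 0.6624]
step 2: x^-=[0.6215, 0.6472]  P^-=[0.9592 0.5387; 0.5387 0.8724]  H_jac=[0.6927 0.7212]  S=[1.8723]  K=[0.5624; 0.5354]  nu=[0.3527]  x^+=[0.8199, 0.8360]  P^+=[0.3670 -0.0250; -0.0250 0.3358]
step 3: x^-=[1.1041, 0.8360]  P^-=[0.6388 0.0952; 0.0952 0.5458]  H_jac=[0.7973 0.6036]  S=[1.1165]  K=[0.5076; 0.3630]  nu=[0.1351]  x^+=[1.1727, 0.8850]  P^+=[0.3511 -0.1106; -0.1106 0.3986]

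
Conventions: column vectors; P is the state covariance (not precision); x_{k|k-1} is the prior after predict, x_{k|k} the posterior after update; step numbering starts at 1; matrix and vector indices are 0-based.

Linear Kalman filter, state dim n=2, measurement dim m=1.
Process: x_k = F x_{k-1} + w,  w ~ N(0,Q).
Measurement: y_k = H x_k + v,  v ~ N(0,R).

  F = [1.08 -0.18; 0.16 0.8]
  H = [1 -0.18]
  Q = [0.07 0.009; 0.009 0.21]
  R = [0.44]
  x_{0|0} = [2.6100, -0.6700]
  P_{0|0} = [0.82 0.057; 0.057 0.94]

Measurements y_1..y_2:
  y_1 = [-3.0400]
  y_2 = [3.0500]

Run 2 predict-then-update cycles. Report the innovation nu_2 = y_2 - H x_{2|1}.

step 1: x^-=[2.9394, -0.1184]  P^-=[1.0347 0.0629; 0.0629 0.8472]  S=[1.4795]  K=[0.6917; -0.0605]  nu=[-6.0007]  x^+=[-1.2114, 0.2448]  P^+=[0.3268 0.1249; 0.1249 0.8418]
step 2: x^-=[-1.3524, 0.0020]  P^-=[0.4299 0.0486; 0.0486 0.7891]  S=[0.8780]  K=[0.4797; -0.1064]  nu=[4.4027]  x^+=[0.7597, -0.4666]  P^+=[0.2279 0.0934; 0.0934 0.7791]

innov = [4.4027]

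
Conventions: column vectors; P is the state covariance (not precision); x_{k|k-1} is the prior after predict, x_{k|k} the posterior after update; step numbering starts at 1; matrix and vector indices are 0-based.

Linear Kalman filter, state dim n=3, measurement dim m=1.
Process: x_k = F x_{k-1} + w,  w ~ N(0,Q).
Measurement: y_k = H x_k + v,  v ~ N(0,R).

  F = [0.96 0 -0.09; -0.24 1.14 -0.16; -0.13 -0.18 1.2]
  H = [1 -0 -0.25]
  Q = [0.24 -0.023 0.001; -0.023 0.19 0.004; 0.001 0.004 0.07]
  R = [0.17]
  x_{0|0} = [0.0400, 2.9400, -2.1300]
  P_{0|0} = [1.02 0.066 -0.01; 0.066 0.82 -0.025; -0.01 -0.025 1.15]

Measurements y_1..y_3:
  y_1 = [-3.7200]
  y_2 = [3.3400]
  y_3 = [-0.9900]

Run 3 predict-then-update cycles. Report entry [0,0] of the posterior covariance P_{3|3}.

step 1: x^-=[0.2301, 3.6828, -3.0904]  P^-=[1.1911 -0.1653 -0.2739; -0.1653 1.3161 -0.3924; -0.2739 -0.3924 1.7868]  S=[1.6097]  K=[0.7825; -0.0418; -0.4477]  nu=[-4.7227]  x^+=[-3.4653, 3.8800, -0.9761]  P^+=[0.2055 -0.1127 0.2899; -0.1127 1.3133 -0.4225; 0.2899 -0.4225 1.4642]
step 2: x^-=[-3.2388, 5.4111, -1.4193]  P^-=[0.3912 -0.1676 0.1673; -0.1676 2.1842 -1.1960; 0.1673 -1.1960 2.3113]  S=[0.6220]  K=[0.5617; 0.2113; -0.6601]  nu=[6.2240]  x^+=[0.2569, 6.7264, -5.5276]  P^+=[0.1949 -0.2414 0.3979; -0.2414 2.1564 -1.1092; 0.3979 -1.1092 2.0403]
step 3: x^-=[0.7441, 8.4909, -7.8773]  P^-=[0.3674 -0.2414 0.2430; -0.2414 3.6232 -2.4545; 0.2430 -2.4545 3.4249]  S=[0.6300]  K=[0.4868; 0.5908; -0.9733]  nu=[-3.7035]  x^+=[-1.0587, 6.3028, -4.2725]  P^+=[0.2181 -0.4226 0.5415; -0.4226 3.4033 -2.0922; 0.5415 -2.0922 2.8281]

P_post[0,0] = 0.2181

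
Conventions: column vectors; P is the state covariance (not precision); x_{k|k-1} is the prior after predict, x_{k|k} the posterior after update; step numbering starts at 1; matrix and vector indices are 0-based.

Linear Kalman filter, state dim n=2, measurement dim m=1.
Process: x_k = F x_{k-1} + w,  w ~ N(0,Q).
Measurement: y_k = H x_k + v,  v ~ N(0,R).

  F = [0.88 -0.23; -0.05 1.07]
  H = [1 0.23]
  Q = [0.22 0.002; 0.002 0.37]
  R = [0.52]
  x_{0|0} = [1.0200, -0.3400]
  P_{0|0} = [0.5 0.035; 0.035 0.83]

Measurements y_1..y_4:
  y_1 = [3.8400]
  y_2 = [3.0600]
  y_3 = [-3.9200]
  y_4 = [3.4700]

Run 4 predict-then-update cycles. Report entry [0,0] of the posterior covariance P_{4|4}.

P_post[0,0] = 0.5560

step 1: x^-=[0.9758, -0.4148]  P^-=[0.6369 -0.1909; -0.1909 1.3178]  S=[1.1388]  K=[0.5207; 0.0985]  nu=[2.9596]  x^+=[2.5170, -0.1233]  P^+=[0.3281 -0.2493; -0.2493 1.3067]
step 2: x^-=[2.2433, -0.2577]  P^-=[0.6442 -0.5717; -0.5717 1.8936]  S=[1.0014]  K=[0.5120; -0.1359]  nu=[0.8760]  x^+=[2.6918, -0.3768]  P^+=[0.3817 -0.5020; -0.5020 1.8751]
step 3: x^-=[2.4554, -0.5378]  P^-=[0.8180 -0.9547; -0.9547 2.5714]  S=[1.0348]  K=[0.5782; -0.3510]  nu=[-6.2517]  x^+=[-1.1596, 1.6566]  P^+=[0.4719 -0.7446; -0.7446 2.4439]
step 4: x^-=[-1.4014, 1.8305]  P^-=[1.0162 -1.3299; -1.3299 3.2489]  S=[1.0963]  K=[0.6479; -0.5315]  nu=[4.4504]  x^+=[1.4821, -0.5348]  P^+=[0.5560 -0.9524; -0.9524 2.9392]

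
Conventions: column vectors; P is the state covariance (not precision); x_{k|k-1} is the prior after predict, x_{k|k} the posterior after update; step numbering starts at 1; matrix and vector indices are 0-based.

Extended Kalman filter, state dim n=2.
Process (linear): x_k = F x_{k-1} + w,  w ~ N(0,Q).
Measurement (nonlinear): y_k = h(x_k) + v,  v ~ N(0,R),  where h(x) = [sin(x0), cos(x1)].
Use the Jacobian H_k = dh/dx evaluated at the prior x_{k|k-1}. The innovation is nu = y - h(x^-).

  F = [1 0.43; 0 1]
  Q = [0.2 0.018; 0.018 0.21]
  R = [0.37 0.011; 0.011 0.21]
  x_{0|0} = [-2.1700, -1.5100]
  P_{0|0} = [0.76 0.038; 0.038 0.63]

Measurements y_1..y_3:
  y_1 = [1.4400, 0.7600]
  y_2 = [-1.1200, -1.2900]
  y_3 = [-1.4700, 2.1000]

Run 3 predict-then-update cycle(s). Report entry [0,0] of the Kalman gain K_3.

step 1: x^-=[-2.8193, -1.5100]  P^-=[1.1092 0.3269; 0.3269 0.8400]  H_jac=[-0.9485 0.0000; 0.0000 0.9982]  S=[1.3679 -0.2985; -0.2985 1.0469]  K=[-0.7476 0.0985; -0.0554 0.7851]  nu=[1.7567, 0.6992]  x^+=[-4.0638, -1.0583]  P^+=[0.2905 0.0125; 0.0125 0.1646]
step 2: x^-=[-4.5188, -1.0583]  P^-=[0.5317 0.1013; 0.1013 0.3746]  H_jac=[-0.1924 0.0000; 0.0000 0.8715]  S=[0.3897 -0.0060; -0.0060 0.4945]  K=[-0.2598 0.1753; -0.0399 0.6597]  nu=[-2.1013, -1.7804]  x^+=[-4.2851, -2.1489]  P^+=[0.4896 0.0390; 0.0390 0.1585]
step 3: x^-=[-5.2092, -2.1489]  P^-=[0.7524 0.1251; 0.1251 0.3685]  H_jac=[0.4766 0.0000; 0.0000 0.8375]  S=[0.5409 0.0609; 0.0609 0.4684]  K=[0.6473 0.1395; 0.0366 0.6540]  nu=[-2.3491, 2.6465]  x^+=[-6.3606, -0.5040]  P^+=[0.5057 0.0435; 0.0435 0.1645]

K[0,0] = 0.6473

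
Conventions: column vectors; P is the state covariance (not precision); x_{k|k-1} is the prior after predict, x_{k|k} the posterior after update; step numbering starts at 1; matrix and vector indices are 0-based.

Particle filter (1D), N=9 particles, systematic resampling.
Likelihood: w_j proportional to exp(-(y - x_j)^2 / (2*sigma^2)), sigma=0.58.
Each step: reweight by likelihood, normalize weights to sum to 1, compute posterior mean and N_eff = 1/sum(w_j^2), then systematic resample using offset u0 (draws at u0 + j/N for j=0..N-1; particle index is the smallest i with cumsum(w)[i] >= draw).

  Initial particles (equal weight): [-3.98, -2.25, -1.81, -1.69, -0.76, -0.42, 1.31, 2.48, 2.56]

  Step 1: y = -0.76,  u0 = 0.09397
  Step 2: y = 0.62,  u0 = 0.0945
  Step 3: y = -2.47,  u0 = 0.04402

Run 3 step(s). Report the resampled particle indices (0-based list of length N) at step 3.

resampled_idx = [0, 0, 0, 0, 1, 3, 4, 6, 8]

step 1: w=[0.0000, 0.0157, 0.0826, 0.1176, 0.4253, 0.3581, 0.0007, 0.0000, 0.0000]  mean=-0.8562  Neff=3.0303  idx=[2, 3, 4, 4, 4, 5, 5, 5, 5]
step 2: w=[0.0002, 0.0004, 0.0603, 0.0603, 0.0603, 0.2047, 0.2047, 0.2047, 0.2047]  mean=-0.4821  Neff=5.6032  idx=[3, 5, 5, 6, 6, 7, 7, 8, 8]
step 3: w=[0.4553, 0.0681, 0.0681, 0.0681, 0.0681, 0.0681, 0.0681, 0.0681, 0.0681]  mean=-0.5748  Neff=4.0920  idx=[0, 0, 0, 0, 1, 3, 4, 6, 8]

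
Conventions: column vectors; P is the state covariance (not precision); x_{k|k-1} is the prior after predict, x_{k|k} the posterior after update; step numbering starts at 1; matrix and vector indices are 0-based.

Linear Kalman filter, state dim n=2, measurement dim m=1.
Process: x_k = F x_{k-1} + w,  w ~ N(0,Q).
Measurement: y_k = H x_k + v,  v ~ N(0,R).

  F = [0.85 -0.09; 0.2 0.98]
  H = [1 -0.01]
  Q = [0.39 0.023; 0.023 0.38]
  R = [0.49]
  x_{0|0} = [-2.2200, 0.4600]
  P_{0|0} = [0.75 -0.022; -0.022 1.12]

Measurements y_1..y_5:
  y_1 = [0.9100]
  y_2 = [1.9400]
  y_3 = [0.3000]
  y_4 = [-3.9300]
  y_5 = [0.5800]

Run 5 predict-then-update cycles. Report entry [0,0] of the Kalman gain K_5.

step 1: x^-=[-1.9284, 0.0068]  P^-=[0.9443 0.0338; 0.0338 1.4770]  S=[1.4338]  K=[0.6584; 0.0133]  nu=[2.8385]  x^+=[-0.0596, 0.0444]  P^+=[0.3228 0.0213; 0.0213 1.4768]
step 2: x^-=[-0.0547, 0.0316]  P^-=[0.6319 -0.0350; -0.0350 1.8195]  S=[1.1228]  K=[0.5631; -0.0474]  nu=[1.9950]  x^+=[1.0688, -0.0630]  P^+=[0.2759 -0.0051; -0.0051 1.8170]
step 3: x^-=[0.9141, 0.1521]  P^-=[0.6048 -0.0945; -0.0945 2.1341]  S=[1.0969]  K=[0.5522; -0.1056]  nu=[-0.6126]  x^+=[0.5758, 0.2167]  P^+=[0.2703 -0.0305; -0.0305 2.1219]
step 4: x^-=[0.4699, 0.3276]  P^-=[0.6071 -0.1431; -0.1431 2.4167]  S=[1.1002]  K=[0.5531; -0.1520]  nu=[-4.3967]  x^+=[-1.9620, 0.9959]  P^+=[0.2705 -0.0506; -0.0506 2.3913]
step 5: x^-=[-1.7573, 0.5836]  P^-=[0.6126 -0.1831; -0.1831 2.6676]  S=[1.1065]  K=[0.5553; -0.1896]  nu=[2.3431]  x^+=[-0.4562, 0.1393]  P^+=[0.2714 -0.0666; -0.0666 2.6278]

K[0,0] = 0.5553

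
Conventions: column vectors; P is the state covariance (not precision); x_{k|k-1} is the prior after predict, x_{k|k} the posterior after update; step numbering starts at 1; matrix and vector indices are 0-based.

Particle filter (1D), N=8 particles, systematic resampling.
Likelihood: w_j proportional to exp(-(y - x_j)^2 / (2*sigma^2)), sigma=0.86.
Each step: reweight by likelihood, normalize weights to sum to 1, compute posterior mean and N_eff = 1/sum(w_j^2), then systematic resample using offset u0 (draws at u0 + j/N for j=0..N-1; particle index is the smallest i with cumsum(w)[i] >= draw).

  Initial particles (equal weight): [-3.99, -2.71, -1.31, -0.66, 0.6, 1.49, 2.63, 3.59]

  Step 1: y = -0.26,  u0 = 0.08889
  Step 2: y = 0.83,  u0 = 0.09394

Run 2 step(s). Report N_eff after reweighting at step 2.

step 1: w=[0.0000, 0.0081, 0.2233, 0.4222, 0.2853, 0.0593, 0.0017, 0.0000]  mean=-0.3293  Neff=3.1937  idx=[2, 2, 3, 3, 3, 4, 4, 5]
step 2: w=[0.0132, 0.0132, 0.0649, 0.0649, 0.0649, 0.2810, 0.2810, 0.2169]  mean=0.4973  Neff=4.5882  idx=[3, 4, 5, 5, 6, 6, 7, 7]

N_eff = 4.5882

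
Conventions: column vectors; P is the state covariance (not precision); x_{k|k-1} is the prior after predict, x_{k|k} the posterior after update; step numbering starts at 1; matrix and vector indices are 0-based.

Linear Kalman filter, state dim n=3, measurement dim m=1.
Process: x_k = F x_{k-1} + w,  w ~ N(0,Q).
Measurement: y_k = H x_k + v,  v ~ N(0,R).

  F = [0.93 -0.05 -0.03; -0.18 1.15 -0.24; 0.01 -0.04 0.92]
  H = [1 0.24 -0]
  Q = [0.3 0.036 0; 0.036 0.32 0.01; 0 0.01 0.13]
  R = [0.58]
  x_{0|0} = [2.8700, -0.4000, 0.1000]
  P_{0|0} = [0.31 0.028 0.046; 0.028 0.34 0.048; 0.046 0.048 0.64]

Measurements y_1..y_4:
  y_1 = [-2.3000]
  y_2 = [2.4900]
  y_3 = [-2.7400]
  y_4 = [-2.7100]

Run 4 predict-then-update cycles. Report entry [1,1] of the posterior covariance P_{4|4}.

P_post[1,1] = 4.0476

step 1: x^-=[2.6861, -1.0006, 0.1367]  P^-=[0.5645 -0.0117 0.0220; -0.0117 0.7824 -0.1035; 0.0220 -0.1035 0.6696]  S=[1.1840]  K=[0.4744; 0.1487; -0.0024]  nu=[-4.7460]  x^+=[0.4345, -1.7063, 0.1479]  P^+=[0.2980 -0.0953 0.0234; -0.0953 0.7563 -0.1031; 0.0234 -0.1031 0.6696]
step 2: x^-=[0.4849, -2.0760, 0.2087]  P^-=[0.5675 -0.1581 0.0140; -0.1581 1.4667 -0.2889; 0.0140 -0.2889 0.7060]  S=[1.1561]  K=[0.4581; 0.1678; -0.0479]  nu=[2.5033]  x^+=[1.6316, -1.6560, 0.0889]  P^+=[0.3249 -0.2469 0.0393; -0.2469 1.4342 -0.2796; 0.0393 -0.2796 0.7034]
step 3: x^-=[1.5975, -2.2194, 0.1643]  P^-=[0.6052 -0.3644 0.0420; -0.3644 2.5277 -0.5216; 0.0420 -0.5216 0.7492]  S=[1.1559]  K=[0.4479; 0.2096; -0.0720]  nu=[-3.8049]  x^+=[-0.1067, -3.0170, 0.4382]  P^+=[0.3733 -0.4729 0.0792; -0.4729 2.4769 -0.5042; 0.0792 -0.5042 0.7432]
step 4: x^-=[0.0385, -3.5555, 0.5228]  P^-=[0.6678 -0.6795 0.0961; -0.6795 4.1316 -0.8291; 0.0961 -0.8291 0.8020]  S=[1.1596]  K=[0.4352; 0.2691; -0.0887]  nu=[-1.8951]  x^+=[-0.7864, -4.0656, 0.6909]  P^+=[0.4481 -0.8153 0.1409; -0.8153 4.0476 -0.8014; 0.1409 -0.8014 0.7928]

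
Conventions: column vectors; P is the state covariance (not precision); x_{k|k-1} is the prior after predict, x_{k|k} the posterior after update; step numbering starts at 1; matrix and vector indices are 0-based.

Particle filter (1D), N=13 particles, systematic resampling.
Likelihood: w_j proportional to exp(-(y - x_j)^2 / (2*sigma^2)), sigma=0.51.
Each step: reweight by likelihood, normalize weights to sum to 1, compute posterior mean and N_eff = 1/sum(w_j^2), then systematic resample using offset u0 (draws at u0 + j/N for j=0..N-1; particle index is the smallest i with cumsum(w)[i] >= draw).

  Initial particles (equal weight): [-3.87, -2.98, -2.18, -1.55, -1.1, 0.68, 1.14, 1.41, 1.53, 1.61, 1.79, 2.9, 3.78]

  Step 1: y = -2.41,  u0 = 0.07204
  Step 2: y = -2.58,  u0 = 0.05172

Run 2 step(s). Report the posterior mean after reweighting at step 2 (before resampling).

step 1: w=[0.0096, 0.3089, 0.5211, 0.1392, 0.0213, 0.0000, 0.0000, 0.0000, 0.0000, 0.0000, 0.0000, 0.0000, 0.0000]  mean=-2.3326  Neff=2.5852  idx=[1, 1, 1, 1, 2, 2, 2, 2, 2, 2, 3, 3, 4]
step 2: w=[0.0964, 0.0964, 0.0964, 0.0964, 0.0964, 0.0964, 0.0964, 0.0964, 0.0964, 0.0964, 0.0171, 0.0171, 0.0019]  mean=-2.4649  Neff=10.6948  idx=[0, 1, 2, 2, 3, 4, 5, 6, 6, 7, 8, 9, 10]

post_mean = -2.4649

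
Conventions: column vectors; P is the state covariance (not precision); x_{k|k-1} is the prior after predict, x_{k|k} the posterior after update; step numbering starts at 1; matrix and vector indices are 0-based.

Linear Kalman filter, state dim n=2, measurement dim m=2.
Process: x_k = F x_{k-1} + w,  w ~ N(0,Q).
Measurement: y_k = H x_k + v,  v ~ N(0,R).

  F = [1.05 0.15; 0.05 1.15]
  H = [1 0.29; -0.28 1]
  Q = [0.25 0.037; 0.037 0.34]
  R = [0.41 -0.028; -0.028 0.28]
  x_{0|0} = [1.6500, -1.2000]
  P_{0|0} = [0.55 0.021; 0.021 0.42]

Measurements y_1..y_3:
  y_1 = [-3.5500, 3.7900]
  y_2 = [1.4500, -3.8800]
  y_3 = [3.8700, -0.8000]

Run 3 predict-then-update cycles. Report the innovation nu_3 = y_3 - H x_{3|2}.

innov = [4.3838, 1.0516]

step 1: x^-=[1.5525, -1.2975]  P^-=[0.8724 0.1638; 0.1638 0.8992]  S=[1.4531 0.1390; 0.1390 1.1559]  K=[0.6472 -0.1474; 0.2242 0.7113]  nu=[-4.7262, 5.5222]  x^+=[-2.3206, 1.5711]  P^+=[0.2652 0.0148; 0.0148 0.1970]
step 2: x^-=[-2.2009, 1.6907]  P^-=[0.5515 0.1029; 0.1029 0.6030]  S=[1.0719 0.0870; 0.0870 0.8685]  K=[0.5516 -0.1145; 0.2072 0.6403]  nu=[3.1606, -6.1870]  x^+=[0.2512, -1.6158]  P^+=[0.2249 0.0155; 0.0155 0.1778]
step 3: x^-=[0.0214, -1.8456]  P^-=[0.5068 0.0983; 0.0983 0.5775]  S=[1.0224 0.0878; 0.0878 0.8422]  K=[0.5328 -0.1074; 0.2056 0.6316]  nu=[4.3838, 1.0516]  x^+=[2.2443, -0.2799]  P^+=[0.2169 0.0157; 0.0157 0.1755]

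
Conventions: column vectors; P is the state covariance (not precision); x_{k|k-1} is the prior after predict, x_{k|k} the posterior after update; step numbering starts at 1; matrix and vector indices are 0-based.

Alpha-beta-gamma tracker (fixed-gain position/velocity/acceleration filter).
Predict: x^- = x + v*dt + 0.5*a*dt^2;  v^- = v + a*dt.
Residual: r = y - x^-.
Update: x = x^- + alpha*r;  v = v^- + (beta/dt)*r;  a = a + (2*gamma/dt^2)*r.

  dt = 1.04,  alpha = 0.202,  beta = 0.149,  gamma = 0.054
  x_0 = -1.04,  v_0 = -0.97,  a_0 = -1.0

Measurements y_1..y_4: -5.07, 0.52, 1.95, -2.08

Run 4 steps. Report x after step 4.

step 1: x_pred=-2.5896  r=-2.4804  x^+=-3.0906  v^+=-2.3654  a^+=-1.2477
step 2: x_pred=-6.2254  r=6.7454  x^+=-4.8628  v^+=-2.6965  a^+=-0.5741
step 3: x_pred=-7.9777  r=9.9277  x^+=-5.9723  v^+=-1.8713  a^+=0.4172
step 4: x_pred=-7.6929  r=5.6129  x^+=-6.5591  v^+=-0.6333  a^+=0.9776

x_post = -6.5591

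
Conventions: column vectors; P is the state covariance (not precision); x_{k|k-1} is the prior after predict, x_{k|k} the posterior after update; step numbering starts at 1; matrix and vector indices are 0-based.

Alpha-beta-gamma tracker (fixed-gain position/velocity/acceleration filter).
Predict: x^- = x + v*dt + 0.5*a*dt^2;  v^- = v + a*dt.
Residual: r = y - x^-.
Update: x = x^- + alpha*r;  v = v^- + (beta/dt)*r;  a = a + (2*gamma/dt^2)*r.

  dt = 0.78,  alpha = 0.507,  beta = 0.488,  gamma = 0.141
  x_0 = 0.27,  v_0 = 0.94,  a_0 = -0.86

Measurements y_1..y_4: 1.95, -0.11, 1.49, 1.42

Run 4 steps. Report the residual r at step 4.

resid = 1.3795

step 1: x_pred=0.7416  r=1.2084  x^+=1.3543  v^+=1.0252  a^+=-0.2999
step 2: x_pred=2.0627  r=-2.1727  x^+=0.9611  v^+=-0.5680  a^+=-1.3070
step 3: x_pred=0.1205  r=1.3695  x^+=0.8148  v^+=-0.7306  a^+=-0.6722
step 4: x_pred=0.0405  r=1.3795  x^+=0.7399  v^+=-0.3919  a^+=-0.0328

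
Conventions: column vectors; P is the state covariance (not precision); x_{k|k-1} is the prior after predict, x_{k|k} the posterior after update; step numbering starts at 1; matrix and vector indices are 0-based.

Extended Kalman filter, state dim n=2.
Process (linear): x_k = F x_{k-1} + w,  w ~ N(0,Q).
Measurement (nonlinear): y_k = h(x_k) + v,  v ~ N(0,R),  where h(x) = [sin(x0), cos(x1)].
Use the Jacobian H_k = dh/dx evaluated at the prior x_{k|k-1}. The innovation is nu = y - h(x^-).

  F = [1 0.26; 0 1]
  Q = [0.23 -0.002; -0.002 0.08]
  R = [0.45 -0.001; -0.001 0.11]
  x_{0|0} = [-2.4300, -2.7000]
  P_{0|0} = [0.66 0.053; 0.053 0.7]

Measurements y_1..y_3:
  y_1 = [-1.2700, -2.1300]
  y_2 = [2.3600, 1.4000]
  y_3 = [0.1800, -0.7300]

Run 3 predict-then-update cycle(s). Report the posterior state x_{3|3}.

step 1: x^-=[-3.1320, -2.7000]  P^-=[0.9649 0.2330; 0.2330 0.7800]  H_jac=[-1.0000 0.0000; 0.0000 0.4274]  S=[1.4148 -0.1006; -0.1006 0.2525]  K=[-0.6730 0.1263; -0.0729 1.2913]  nu=[-1.2604, -1.2259]  x^+=[-2.4386, -4.1912]  P^+=[0.3030 0.0341; 0.0341 0.3325]
step 2: x^-=[-3.5284, -4.1912]  P^-=[0.5732 0.1186; 0.1186 0.4125]  H_jac=[-0.9261 0.0000; 0.0000 -0.8672]  S=[0.9416 0.0942; 0.0942 0.4203]  K=[-0.5516 -0.1210; -0.0321 -0.8441]  nu=[1.9828, 1.8979]  x^+=[-4.8517, -5.8569]  P^+=[0.2679 0.0147; 0.0147 0.1070]
step 3: x^-=[-6.3745, -5.8569]  P^-=[0.5128 0.0405; 0.0405 0.1870]  H_jac=[0.9958 0.0000; 0.0000 -0.4135]  S=[0.9585 -0.0177; -0.0177 0.1420]  K=[0.5318 -0.0518; 0.0321 -0.5407]  nu=[0.2712, -1.6405]  x^+=[-6.1453, -4.9612]  P^+=[0.2404 0.0151; 0.0151 0.1439]

x_post = [-6.1453, -4.9612]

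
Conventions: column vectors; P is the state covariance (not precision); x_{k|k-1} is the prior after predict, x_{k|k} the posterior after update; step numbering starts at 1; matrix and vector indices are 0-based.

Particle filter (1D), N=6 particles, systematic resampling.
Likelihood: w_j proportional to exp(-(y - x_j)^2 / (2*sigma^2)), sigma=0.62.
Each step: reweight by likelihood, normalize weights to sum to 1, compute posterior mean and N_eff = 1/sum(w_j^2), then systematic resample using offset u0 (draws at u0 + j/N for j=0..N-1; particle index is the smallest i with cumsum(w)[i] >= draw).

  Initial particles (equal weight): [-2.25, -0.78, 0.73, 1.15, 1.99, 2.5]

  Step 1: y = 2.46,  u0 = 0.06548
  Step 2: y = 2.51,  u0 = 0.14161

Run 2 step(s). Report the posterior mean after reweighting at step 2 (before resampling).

post_mean = 2.3134

step 1: w=[0.0000, 0.0000, 0.0109, 0.0572, 0.4000, 0.5320]  mean=2.1996  Neff=2.2404  idx=[3, 4, 4, 5, 5, 5]
step 2: w=[0.0201, 0.1564, 0.1564, 0.2224, 0.2224, 0.2224]  mean=2.3134  Neff=5.0589  idx=[1, 2, 3, 4, 5, 5]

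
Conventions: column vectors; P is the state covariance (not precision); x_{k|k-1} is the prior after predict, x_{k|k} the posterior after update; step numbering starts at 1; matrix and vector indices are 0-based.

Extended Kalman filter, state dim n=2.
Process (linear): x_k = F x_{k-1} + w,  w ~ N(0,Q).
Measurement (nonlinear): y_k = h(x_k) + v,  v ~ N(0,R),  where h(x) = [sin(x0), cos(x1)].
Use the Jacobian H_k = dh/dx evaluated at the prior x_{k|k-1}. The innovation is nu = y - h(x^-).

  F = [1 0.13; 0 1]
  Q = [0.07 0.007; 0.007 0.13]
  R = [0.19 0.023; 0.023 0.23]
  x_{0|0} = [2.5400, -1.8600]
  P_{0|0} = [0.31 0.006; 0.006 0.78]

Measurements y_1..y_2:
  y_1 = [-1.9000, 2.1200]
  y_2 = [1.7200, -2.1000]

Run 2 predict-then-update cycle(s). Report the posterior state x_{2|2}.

x_post = [3.3398, 1.6352]

step 1: x^-=[2.2982, -1.8600]  P^-=[0.3947 0.1144; 0.1144 0.9100]  H_jac=[-0.6649 0.0000; 0.0000 0.9585]  S=[0.3645 -0.0499; -0.0499 1.0660]  K=[-0.7105 0.0696; -0.0973 0.8137]  nu=[-2.6469, 2.4052]  x^+=[4.3463, 0.3545]  P^+=[0.2006 -0.0003; -0.0003 0.1929]
step 2: x^-=[4.3923, 0.3545]  P^-=[0.2738 0.0317; 0.0317 0.3229]  H_jac=[-0.3146 0.0000; 0.0000 -0.3471]  S=[0.2171 0.0265; 0.0265 0.2689]  K=[-0.3965 -0.0019; 0.0049 -0.4173]  nu=[2.6692, -3.0378]  x^+=[3.3398, 1.6352]  P^+=[0.2396 0.0276; 0.0276 0.2762]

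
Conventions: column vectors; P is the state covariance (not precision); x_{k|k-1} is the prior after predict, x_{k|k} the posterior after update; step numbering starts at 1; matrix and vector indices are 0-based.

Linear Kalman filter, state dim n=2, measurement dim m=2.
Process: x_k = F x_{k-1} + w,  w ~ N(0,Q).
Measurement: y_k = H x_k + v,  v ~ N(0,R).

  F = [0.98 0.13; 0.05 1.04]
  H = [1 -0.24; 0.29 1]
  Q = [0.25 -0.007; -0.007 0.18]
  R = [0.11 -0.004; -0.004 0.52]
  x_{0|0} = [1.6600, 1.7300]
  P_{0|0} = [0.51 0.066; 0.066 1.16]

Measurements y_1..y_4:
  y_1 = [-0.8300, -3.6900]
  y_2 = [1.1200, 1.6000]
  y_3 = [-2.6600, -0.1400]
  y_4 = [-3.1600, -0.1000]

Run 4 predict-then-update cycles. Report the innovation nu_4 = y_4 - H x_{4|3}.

step 1: x^-=[1.8517, 1.8822]  P^-=[0.7762 0.2425; 0.2425 1.4428]  S=[0.8529 0.1005; 0.1005 2.1687]  K=[0.8209 0.1776; -0.2050 0.7072]  nu=[-2.2300, -6.1092]  x^+=[-1.0638, -1.9812]  P^+=[0.1037 0.0590; 0.0590 0.3515]
step 2: x^-=[-1.3001, -2.1136]  P^-=[0.3706 0.1061; 0.1061 0.5665]  S=[0.4623 0.0662; 0.0662 1.1792]  K=[0.7265 0.1403; -0.1383 0.5143]  nu=[1.9129, 4.0906]  x^+=[0.6635, -0.2744]  P^+=[0.0899 0.0440; 0.0440 0.2552]
step 3: x^-=[0.6145, -0.2522]  P^-=[0.3519 0.0770; 0.0770 0.4608]  S=[0.4514 0.0591; 0.0591 1.0551]  K=[0.7216 0.1293; -0.1353 0.4655]  nu=[-3.3351, -0.0660]  x^+=[-1.8004, 0.1684]  P^+=[0.0882 0.0388; 0.0388 0.2314]
step 4: x^-=[-1.7425, 0.0851]  P^-=[0.3485 0.0684; 0.0684 0.4345]  S=[0.4507 0.0564; 0.0564 1.0235]  K=[0.7211 0.1258; -0.1362 0.4514]  nu=[-1.3970, 0.3202]  x^+=[-2.7096, 0.4199]  P^+=[0.0877 0.0371; 0.0371 0.2245]

innov = [-1.3970, 0.3202]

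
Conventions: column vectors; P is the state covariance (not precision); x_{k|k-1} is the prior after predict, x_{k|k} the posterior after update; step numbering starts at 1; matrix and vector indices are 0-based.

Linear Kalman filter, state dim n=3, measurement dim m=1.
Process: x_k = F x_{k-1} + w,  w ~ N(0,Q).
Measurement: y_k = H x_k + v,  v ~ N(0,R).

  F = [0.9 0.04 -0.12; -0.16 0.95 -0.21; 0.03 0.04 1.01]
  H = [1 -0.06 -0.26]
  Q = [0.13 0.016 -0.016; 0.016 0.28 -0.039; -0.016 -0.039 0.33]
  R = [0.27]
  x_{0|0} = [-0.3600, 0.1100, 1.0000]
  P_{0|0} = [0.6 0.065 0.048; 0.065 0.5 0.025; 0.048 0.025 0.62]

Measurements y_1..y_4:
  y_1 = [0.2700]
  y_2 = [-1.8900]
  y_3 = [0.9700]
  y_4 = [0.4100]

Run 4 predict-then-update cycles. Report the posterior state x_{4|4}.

x_post = [0.1955, 0.0217, -0.0801]

step 1: x^-=[-0.4396, -0.0479, 1.0036]  P^-=[0.6198 0.0082 -0.0274; 0.0082 0.7474 -0.1372; -0.0274 -0.1372 0.9689]  S=[0.9670]  K=[0.6478; -0.0010; -0.2803]  nu=[0.9677]  x^+=[0.1873, -0.0489, 0.7323]  P^+=[0.2140 0.0088 0.1482; 0.0088 0.7474 -0.1375; 0.1482 -0.1375 0.8929]
step 2: x^-=[0.0787, -0.2302, 0.7433]  P^-=[0.2873 0.0352 0.0124; 0.0352 1.0616 -0.3565; 0.0124 -0.3565 1.2401]  S=[0.6232]  K=[0.4525; 0.1031; -0.4632]  nu=[-1.7893]  x^+=[-0.7309, -0.4146, 1.5721]  P^+=[0.1597 0.0062 0.1430; 0.0062 1.0549 -0.3267; 0.1430 -0.3267 1.1064]
step 3: x^-=[-0.8631, -0.6071, 1.5493]  P^-=[0.2497 0.0819 -0.0260; 0.0819 1.4231 -0.5690; -0.0260 -0.5690 1.4428]  S=[0.6083]  K=[0.4135; 0.2375; -0.6033]  nu=[2.1995]  x^+=[0.0465, -0.0847, 0.2223]  P^+=[0.1457 0.0222 0.1257; 0.0222 1.3888 -0.4818; 0.1257 -0.4818 1.2213]
step 4: x^-=[0.0117, -0.1346, 0.2225]  P^-=[0.2469 0.1350 -0.0604; 0.1350 1.7849 -0.7248; -0.0604 -0.7248 1.5470]  S=[0.6204]  K=[0.4101; 0.3488; -0.6755]  nu=[0.4480]  x^+=[0.1955, 0.0217, -0.0801]  P^+=[0.1425 0.0463 0.1115; 0.0463 1.7094 -0.5787; 0.1115 -0.5787 1.2639]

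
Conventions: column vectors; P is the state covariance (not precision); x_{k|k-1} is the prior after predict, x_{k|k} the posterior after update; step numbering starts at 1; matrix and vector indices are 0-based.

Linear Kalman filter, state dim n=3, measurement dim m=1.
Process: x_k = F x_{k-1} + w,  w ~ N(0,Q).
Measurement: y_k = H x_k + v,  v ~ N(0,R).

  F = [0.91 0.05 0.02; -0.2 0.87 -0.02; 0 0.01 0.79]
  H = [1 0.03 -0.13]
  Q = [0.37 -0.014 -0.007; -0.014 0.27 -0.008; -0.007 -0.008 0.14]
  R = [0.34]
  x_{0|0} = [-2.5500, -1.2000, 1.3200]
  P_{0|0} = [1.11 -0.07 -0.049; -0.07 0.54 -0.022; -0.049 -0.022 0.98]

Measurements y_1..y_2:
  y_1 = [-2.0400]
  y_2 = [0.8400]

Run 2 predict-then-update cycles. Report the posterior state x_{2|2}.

step 1: x^-=[-2.3541, -0.5604, 1.0308]  P^-=[1.2827 -0.2469 -0.0280; -0.2469 0.7483 -0.0260; -0.0280 -0.0260 0.7513]  S=[1.6288]  K=[0.7852; -0.1357; -0.0776]  nu=[0.4649]  x^+=[-1.9890, -0.6235, 0.9947]  P^+=[0.2784 -0.0733 0.0713; -0.0733 0.7182 -0.0432; 0.0713 -0.0432 0.7415]
step 2: x^-=[-1.8213, -0.1645, 0.7796]  P^-=[0.5985 -0.0933 0.0540; -0.0933 0.8527 -0.0543; 0.0540 -0.0543 0.6022]  S=[0.9303]  K=[0.6328; -0.0652; -0.0279]  nu=[2.7676]  x^+=[-0.0699, -0.3451, 0.7024]  P^+=[0.2260 -0.0549 0.0704; -0.0549 0.8487 -0.0559; 0.0704 -0.0559 0.6014]

x_post = [-0.0699, -0.3451, 0.7024]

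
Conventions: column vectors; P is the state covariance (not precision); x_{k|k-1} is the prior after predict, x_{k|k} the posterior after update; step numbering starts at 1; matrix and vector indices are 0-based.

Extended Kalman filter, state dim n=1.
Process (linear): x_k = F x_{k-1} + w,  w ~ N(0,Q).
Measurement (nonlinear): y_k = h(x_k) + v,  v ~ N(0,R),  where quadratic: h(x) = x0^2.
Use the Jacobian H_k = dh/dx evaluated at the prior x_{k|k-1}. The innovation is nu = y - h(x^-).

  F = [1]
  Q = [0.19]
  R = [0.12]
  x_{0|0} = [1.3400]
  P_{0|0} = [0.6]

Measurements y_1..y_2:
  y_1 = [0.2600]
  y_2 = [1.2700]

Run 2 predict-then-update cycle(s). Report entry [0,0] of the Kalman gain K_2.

K[0,0] = 0.5179

step 1: x^-=[1.3400]  P^-=[0.7900]  H_jac=[2.6800]  S=[5.7941]  K=[0.3654]  nu=[-1.5356]  x^+=[0.7789]  P^+=[0.0164]
step 2: x^-=[0.7789]  P^-=[0.2064]  H_jac=[1.5578]  S=[0.6208]  K=[0.5179]  nu=[0.6633]  x^+=[1.1224]  P^+=[0.0399]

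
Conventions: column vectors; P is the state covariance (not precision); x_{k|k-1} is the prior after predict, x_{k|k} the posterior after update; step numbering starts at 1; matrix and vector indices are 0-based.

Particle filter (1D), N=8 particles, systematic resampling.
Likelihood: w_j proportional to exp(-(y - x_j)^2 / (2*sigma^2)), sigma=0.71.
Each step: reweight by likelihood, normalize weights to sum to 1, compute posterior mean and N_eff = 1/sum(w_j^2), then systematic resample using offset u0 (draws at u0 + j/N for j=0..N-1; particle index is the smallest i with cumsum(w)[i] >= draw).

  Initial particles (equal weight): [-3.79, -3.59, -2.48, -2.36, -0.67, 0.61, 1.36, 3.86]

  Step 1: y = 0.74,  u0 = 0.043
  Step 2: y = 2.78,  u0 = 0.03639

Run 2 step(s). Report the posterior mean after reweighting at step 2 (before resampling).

step 1: w=[0.0000, 0.0000, 0.0000, 0.0000, 0.0771, 0.5446, 0.3782, 0.0000]  mean=0.7950  Neff=2.2443  idx=[4, 5, 5, 5, 5, 6, 6, 6]
step 2: w=[0.0000, 0.0211, 0.0211, 0.0211, 0.0211, 0.3052, 0.3052, 0.3052]  mean=1.2966  Neff=3.5566  idx=[2, 5, 5, 6, 6, 6, 7, 7]

post_mean = 1.2966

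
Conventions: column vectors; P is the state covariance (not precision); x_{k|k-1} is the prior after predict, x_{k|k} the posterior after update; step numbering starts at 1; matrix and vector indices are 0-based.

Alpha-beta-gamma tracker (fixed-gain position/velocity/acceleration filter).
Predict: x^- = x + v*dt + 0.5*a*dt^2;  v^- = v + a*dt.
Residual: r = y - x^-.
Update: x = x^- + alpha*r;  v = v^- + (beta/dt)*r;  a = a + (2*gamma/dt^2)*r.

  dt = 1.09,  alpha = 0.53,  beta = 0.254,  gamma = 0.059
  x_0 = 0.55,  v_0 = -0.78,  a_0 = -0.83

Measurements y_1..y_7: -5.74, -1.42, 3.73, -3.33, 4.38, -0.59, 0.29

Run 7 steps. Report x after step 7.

x_post = 1.8195

step 1: x_pred=-0.7933  r=-4.9467  x^+=-3.4150  v^+=-2.8374  a^+=-1.3213
step 2: x_pred=-7.2927  r=5.8727  x^+=-4.1802  v^+=-2.9091  a^+=-0.7380
step 3: x_pred=-7.7896  r=11.5196  x^+=-1.6842  v^+=-1.0292  a^+=0.4061
step 4: x_pred=-2.5648  r=-0.7652  x^+=-2.9704  v^+=-0.7649  a^+=0.3301
step 5: x_pred=-3.6080  r=7.9880  x^+=0.6256  v^+=1.4563  a^+=1.1234
step 6: x_pred=2.8804  r=-3.4704  x^+=1.0411  v^+=1.8722  a^+=0.7788
step 7: x_pred=3.5444  r=-3.2544  x^+=1.8195  v^+=1.9627  a^+=0.4555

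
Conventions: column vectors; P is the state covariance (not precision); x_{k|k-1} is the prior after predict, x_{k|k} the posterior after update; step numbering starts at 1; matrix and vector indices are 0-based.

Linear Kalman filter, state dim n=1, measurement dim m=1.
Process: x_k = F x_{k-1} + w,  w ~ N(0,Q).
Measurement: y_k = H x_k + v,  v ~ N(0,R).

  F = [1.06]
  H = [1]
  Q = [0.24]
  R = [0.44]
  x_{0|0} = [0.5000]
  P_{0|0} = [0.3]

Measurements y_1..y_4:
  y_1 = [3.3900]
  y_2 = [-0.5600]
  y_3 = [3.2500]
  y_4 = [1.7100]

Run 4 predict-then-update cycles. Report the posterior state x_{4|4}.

step 1: x^-=[0.5300]  P^-=[0.5771]  S=[1.0171]  K=[0.5674]  nu=[2.8600]  x^+=[2.1527]  P^+=[0.2497]
step 2: x^-=[2.2819]  P^-=[0.5205]  S=[0.9605]  K=[0.5419]  nu=[-2.8419]  x^+=[0.7418]  P^+=[0.2384]
step 3: x^-=[0.7864]  P^-=[0.5079]  S=[0.9479]  K=[0.5358]  nu=[2.4636]  x^+=[2.1064]  P^+=[0.2358]
step 4: x^-=[2.2328]  P^-=[0.5049]  S=[0.9449]  K=[0.5343]  nu=[-0.5228]  x^+=[1.9535]  P^+=[0.2351]

x_post = [1.9535]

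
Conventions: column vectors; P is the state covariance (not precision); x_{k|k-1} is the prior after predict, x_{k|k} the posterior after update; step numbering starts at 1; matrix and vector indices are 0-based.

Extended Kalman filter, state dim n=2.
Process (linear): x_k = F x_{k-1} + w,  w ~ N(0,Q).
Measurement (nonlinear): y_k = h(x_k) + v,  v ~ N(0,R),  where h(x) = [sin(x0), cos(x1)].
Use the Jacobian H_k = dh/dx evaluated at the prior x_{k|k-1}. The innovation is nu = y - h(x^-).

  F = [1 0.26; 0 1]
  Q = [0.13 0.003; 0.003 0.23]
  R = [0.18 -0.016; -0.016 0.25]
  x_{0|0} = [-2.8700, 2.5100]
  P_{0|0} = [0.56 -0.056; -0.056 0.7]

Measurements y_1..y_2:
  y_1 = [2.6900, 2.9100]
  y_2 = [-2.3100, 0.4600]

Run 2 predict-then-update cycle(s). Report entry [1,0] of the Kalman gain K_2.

step 1: x^-=[-2.2174, 2.5100]  P^-=[0.7082 0.1290; 0.1290 0.9300]  H_jac=[-0.6025 0.0000; 0.0000 -0.5904]  S=[0.4371 0.0299; 0.0299 0.5742]  K=[-0.9706 -0.0821; -0.1128 -0.9504]  nu=[3.4881, 3.7171]  x^+=[-5.9083, -1.4163]  P^+=[0.2878 0.0085; 0.0085 0.3994]
step 2: x^-=[-6.2765, -1.4163]  P^-=[0.4492 0.1153; 0.1153 0.6294]  H_jac=[1.0000 0.0000; 0.0000 0.9881]  S=[0.6292 0.0979; 0.0979 0.8645]  K=[0.7059 0.0518; 0.0726 0.7111]  nu=[-2.3166, 0.3061]  x^+=[-7.8959, -1.3667]  P^+=[0.1262 0.0017; 0.0017 0.1788]

K[1,0] = 0.0726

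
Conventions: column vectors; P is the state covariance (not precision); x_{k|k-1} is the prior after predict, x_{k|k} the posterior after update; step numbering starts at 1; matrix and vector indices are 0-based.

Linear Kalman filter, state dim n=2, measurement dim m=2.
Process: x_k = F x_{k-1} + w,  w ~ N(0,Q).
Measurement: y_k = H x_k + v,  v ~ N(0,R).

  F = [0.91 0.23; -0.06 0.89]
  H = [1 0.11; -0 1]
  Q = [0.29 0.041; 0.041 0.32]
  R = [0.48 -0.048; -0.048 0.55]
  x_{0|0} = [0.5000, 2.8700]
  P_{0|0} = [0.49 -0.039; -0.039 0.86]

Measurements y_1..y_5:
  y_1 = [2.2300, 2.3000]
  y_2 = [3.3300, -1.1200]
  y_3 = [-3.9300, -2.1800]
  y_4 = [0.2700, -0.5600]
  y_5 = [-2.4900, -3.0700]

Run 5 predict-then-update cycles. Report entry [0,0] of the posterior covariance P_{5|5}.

step 1: x^-=[1.1151, 2.5243]  P^-=[0.7249 0.1592; 0.1592 1.0071]  S=[1.2522 0.2220; 0.2220 1.5571]  K=[0.5897 0.0182; 0.1036 0.6320]  nu=[0.8372, -0.2243]  x^+=[1.6047, 2.4693]  P^+=[0.2842 -0.0183; -0.0183 0.3426]
step 2: x^-=[2.0283, 2.1014]  P^-=[0.5358 0.0810; 0.0810 0.5944]  S=[1.0408 0.0984; 0.0984 1.1444]  K=[0.5209 0.0260; 0.0923 0.5115]  nu=[1.0706, -3.2214]  x^+=[2.5021, 0.5526]  P^+=[0.2500 -0.0107; -0.0107 0.2769]
step 3: x^-=[2.4040, 0.3417]  P^-=[0.5072 0.0755; 0.0755 0.5413]  S=[1.0103 0.0871; 0.0871 1.0913]  K=[0.5077 0.0287; 0.0916 0.4887]  nu=[-6.3716, -2.5217]  x^+=[-0.9034, -1.4742]  P^+=[0.2433 -0.0086; -0.0086 0.2644]
step 4: x^-=[-1.1611, -1.2578]  P^-=[0.5018 0.0750; 0.0750 0.5312]  S=[1.0048 0.0854; 0.0854 1.0812]  K=[0.5052 0.0294; 0.0916 0.4841]  nu=[1.5695, 0.6978]  x^+=[-0.3477, -0.7762]  P^+=[0.2420 -0.0081; -0.0081 0.2618]
step 5: x^-=[-0.4949, -0.6699]  P^-=[0.5008 0.0750; 0.0750 0.5291]  S=[1.0037 0.0852; 0.0852 1.0791]  K=[0.5047 0.0296; 0.0917 0.4831]  nu=[-1.9214, -2.4001]  x^+=[-1.5358, -2.0056]  P^+=[0.2417 -0.0079; -0.0079 0.2613]

P_post[0,0] = 0.2417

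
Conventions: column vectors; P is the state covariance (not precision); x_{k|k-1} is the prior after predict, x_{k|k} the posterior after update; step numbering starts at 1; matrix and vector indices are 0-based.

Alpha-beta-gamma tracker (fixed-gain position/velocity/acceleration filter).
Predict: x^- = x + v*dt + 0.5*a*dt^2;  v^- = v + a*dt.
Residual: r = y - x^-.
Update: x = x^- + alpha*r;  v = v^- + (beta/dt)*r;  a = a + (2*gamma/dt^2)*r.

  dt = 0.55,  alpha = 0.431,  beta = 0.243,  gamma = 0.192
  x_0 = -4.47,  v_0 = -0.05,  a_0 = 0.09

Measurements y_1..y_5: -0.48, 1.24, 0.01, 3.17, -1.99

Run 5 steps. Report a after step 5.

step 1: x_pred=-4.4839  r=4.0039  x^+=-2.7582  v^+=1.7685  a^+=5.1726
step 2: x_pred=-1.0032  r=2.2432  x^+=-0.0364  v^+=5.6045  a^+=8.0202
step 3: x_pred=4.2592  r=-4.2492  x^+=2.4278  v^+=8.1382  a^+=2.6262
step 4: x_pred=7.3010  r=-4.1310  x^+=5.5205  v^+=7.7575  a^+=-2.6178
step 5: x_pred=9.3912  r=-11.3812  x^+=4.4859  v^+=1.2893  a^+=-17.0654

a_post = -17.0654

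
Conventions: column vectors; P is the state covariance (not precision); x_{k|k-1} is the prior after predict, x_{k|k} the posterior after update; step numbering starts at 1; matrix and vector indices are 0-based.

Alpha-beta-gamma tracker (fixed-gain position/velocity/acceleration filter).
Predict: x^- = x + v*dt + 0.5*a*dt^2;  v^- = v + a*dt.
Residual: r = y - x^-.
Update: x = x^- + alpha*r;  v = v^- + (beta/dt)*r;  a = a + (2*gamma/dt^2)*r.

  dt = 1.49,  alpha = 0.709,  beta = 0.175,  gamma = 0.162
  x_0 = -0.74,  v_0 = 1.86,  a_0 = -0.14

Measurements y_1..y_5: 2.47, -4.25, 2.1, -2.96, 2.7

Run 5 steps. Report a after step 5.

step 1: x_pred=1.8760  r=0.5940  x^+=2.2971  v^+=1.7212  a^+=-0.0533
step 2: x_pred=4.8025  r=-9.0525  x^+=-1.6157  v^+=0.5785  a^+=-1.3744
step 3: x_pred=-2.2794  r=4.3794  x^+=0.8256  v^+=-0.9550  a^+=-0.7353
step 4: x_pred=-1.4136  r=-1.5464  x^+=-2.5100  v^+=-2.2322  a^+=-0.9610
step 5: x_pred=-6.9028  r=9.6028  x^+=-0.0944  v^+=-2.5363  a^+=0.4404

a_post = 0.4404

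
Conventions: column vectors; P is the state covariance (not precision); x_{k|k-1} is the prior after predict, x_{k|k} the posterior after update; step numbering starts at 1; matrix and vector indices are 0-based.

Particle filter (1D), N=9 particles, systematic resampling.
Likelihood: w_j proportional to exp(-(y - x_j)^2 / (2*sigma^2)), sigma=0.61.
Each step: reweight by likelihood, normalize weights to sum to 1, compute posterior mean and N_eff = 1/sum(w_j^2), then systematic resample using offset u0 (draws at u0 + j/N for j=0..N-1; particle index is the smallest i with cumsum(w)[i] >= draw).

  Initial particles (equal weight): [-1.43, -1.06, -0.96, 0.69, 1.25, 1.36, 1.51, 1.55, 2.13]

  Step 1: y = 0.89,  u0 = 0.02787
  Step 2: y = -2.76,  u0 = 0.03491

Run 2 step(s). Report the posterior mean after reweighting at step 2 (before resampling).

post_mean = 0.6913

step 1: w=[0.0002, 0.0016, 0.0026, 0.2476, 0.2195, 0.1941, 0.1558, 0.1455, 0.0331]  mean=1.2360  Neff=5.1624  idx=[3, 3, 3, 4, 5, 5, 6, 6, 7]
step 2: w=[0.3326, 0.3326, 0.3326, 0.0012, 0.0004, 0.0004, 0.0001, 0.0001, 0.0000]  mean=0.6913  Neff=3.0127  idx=[0, 0, 0, 1, 1, 1, 2, 2, 2]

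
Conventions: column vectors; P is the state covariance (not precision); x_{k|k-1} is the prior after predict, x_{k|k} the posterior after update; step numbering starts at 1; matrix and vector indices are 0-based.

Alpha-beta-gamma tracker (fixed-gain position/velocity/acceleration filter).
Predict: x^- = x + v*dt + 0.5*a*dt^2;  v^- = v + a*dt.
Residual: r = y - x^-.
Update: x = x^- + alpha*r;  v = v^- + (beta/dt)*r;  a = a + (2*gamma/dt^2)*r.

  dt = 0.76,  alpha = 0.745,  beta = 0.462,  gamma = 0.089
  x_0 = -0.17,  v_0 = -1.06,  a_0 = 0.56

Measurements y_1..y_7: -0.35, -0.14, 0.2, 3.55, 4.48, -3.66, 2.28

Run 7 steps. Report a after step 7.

step 1: x_pred=-0.8139  r=0.4639  x^+=-0.4683  v^+=-0.3524  a^+=0.7030
step 2: x_pred=-0.5331  r=0.3931  x^+=-0.2402  v^+=0.4208  a^+=0.8241
step 3: x_pred=0.3176  r=-0.1176  x^+=0.2300  v^+=0.9756  a^+=0.7879
step 4: x_pred=1.1990  r=2.3510  x^+=2.9505  v^+=3.0036  a^+=1.5124
step 5: x_pred=5.6700  r=-1.1900  x^+=4.7834  v^+=3.4296  a^+=1.1457
step 6: x_pred=7.7208  r=-11.3808  x^+=-0.7579  v^+=-2.6180  a^+=-2.3616
step 7: x_pred=-3.4296  r=5.7096  x^+=0.8240  v^+=-0.9420  a^+=-0.6020

a_post = -0.6020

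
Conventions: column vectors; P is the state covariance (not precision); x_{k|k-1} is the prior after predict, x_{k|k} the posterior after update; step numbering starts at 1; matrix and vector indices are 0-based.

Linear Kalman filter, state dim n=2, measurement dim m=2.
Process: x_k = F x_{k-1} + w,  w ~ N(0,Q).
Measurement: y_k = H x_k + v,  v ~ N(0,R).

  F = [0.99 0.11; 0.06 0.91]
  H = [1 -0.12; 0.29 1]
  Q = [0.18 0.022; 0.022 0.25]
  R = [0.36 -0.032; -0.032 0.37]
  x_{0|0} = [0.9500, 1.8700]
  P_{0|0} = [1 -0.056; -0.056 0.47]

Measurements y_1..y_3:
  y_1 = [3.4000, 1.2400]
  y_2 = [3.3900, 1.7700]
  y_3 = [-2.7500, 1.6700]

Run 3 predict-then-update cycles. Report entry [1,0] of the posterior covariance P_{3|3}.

step 1: x^-=[1.1462, 1.7587]  P^-=[1.1536 0.0776; 0.0776 0.6367]  S=[1.5041 0.3011; 0.3011 1.1487]  K=[0.7271 0.1682; -0.1204 0.6054]  nu=[2.4648, -0.8511]  x^+=[2.7951, 0.9468]  P^+=[0.2523 -0.0342; -0.0342 0.2378]
step 2: x^-=[2.8713, 1.0293]  P^-=[0.4227 0.0298; 0.0298 0.4441]  S=[0.7819 0.0660; 0.0660 0.8669]  K=[0.5245 0.1358; -0.0746 0.5279]  nu=[0.6422, -0.0920]  x^+=[3.1957, 0.9328]  P^+=[0.1822 -0.0194; -0.0194 0.2033]
step 3: x^-=[3.2663, 1.0406]  P^-=[0.3568 0.0356; 0.0356 0.4169]  S=[0.7142 0.0558; 0.0558 0.8376]  K=[0.4831 0.1339; -0.0604 0.5141]  nu=[-5.8915, -0.3178]  x^+=[0.3777, 1.2328]  P^+=[0.1679 -0.0146; -0.0146 0.1964]

P_post[1,0] = -0.0146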